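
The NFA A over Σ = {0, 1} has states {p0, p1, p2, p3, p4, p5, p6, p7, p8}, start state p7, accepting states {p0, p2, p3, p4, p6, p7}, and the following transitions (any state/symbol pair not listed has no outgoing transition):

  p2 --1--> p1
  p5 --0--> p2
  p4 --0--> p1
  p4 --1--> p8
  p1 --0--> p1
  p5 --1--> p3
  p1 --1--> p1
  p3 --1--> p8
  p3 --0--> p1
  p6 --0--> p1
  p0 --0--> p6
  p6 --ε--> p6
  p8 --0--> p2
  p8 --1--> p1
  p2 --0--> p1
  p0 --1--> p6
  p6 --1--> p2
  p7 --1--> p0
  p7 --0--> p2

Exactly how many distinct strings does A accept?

7

The useful subgraph on states {p0, p2, p6, p7} is acyclic, so L(A) is finite; the longest accepting path visits 4 useful states, giving maximum string length 3.
Counting accepting paths from p7 by length: 1 of length 0, 2 of length 1, 2 of length 2, 2 of length 3. Total 7.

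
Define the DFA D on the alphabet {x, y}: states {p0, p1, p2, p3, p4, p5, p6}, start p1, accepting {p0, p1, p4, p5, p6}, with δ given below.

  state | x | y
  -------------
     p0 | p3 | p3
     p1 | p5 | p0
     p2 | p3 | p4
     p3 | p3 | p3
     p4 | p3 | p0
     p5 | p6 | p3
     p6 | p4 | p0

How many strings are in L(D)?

The useful subgraph on states {p0, p1, p4, p5, p6} is acyclic, so L(D) is finite; the longest accepting path visits 5 useful states, giving maximum string length 4.
Counting accepting paths from p1 by length: 1 of length 0, 2 of length 1, 1 of length 2, 2 of length 3, 1 of length 4. Total 7.

7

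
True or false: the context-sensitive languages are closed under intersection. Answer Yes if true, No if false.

An LBA keeps a copy of the input on a second track, runs the LBA for L₁, and if that accepts restores the input and runs the LBA for L₂; linear space suffices, so L₁ ∩ L₂ is context-sensitive.
So the context-sensitive languages are closed under intersection.

Yes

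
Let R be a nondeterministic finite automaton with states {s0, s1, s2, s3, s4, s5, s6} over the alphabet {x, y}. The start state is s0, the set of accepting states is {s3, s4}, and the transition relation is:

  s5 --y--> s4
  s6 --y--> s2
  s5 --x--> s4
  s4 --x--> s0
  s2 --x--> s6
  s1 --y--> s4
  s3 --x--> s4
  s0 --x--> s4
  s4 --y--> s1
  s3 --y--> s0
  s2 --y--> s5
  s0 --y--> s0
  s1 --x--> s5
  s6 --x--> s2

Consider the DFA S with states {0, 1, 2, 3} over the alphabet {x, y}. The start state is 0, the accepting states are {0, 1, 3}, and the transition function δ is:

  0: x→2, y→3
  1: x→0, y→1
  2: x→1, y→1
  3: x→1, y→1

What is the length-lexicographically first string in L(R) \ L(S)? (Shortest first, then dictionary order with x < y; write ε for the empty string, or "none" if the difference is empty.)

The string x is accepted by R but not by S.
No shorter string lies in the difference, and x is the lexicographically first length-1 string in L(R) \ L(S).

x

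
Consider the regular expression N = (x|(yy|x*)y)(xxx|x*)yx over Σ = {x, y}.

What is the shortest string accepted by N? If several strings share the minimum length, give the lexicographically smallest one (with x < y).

xyx

By inspection of the expression, no string of length less than 3 matches, and xyx is the lexicographically first match of length 3.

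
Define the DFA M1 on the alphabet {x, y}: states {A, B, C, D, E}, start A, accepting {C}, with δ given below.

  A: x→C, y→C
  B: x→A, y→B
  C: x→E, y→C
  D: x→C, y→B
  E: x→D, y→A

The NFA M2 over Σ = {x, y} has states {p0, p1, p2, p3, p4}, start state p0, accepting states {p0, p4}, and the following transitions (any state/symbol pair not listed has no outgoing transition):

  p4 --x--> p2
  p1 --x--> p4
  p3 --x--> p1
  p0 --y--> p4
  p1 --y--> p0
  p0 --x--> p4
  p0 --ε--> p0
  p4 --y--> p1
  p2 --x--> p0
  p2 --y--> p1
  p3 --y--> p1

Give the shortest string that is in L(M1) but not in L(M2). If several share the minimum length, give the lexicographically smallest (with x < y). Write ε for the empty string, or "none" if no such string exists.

The string xy is accepted by M1 but not by M2.
No shorter string lies in the difference, and xy is the lexicographically first length-2 string in L(M1) \ L(M2).

xy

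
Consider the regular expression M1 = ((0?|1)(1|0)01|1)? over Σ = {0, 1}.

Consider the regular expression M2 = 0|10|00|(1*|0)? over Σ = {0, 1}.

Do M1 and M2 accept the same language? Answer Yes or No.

The string 001 is accepted by M1 but rejected by M2.
So L(M1) ≠ L(M2).

No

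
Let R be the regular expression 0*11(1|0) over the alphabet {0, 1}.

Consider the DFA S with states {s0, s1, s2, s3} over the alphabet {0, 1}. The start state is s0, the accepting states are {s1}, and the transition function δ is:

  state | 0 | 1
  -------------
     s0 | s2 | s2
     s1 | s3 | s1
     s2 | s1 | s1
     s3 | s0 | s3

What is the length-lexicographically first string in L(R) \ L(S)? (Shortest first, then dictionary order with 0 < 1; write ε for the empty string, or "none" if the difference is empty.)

110

The string 110 is accepted by R but not by S.
No shorter string lies in the difference, and 110 is the lexicographically first length-3 string in L(R) \ L(S).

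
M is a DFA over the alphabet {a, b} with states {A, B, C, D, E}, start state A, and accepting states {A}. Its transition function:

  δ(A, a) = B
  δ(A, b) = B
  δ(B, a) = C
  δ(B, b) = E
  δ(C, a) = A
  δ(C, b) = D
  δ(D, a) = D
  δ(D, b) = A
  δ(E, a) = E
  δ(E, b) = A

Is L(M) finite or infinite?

State A is reachable from the start and can reach an accepting state, and it lies on the cycle A → B → C → A.
Traversing that cycle any number of times yields accepted strings of unbounded length, so the language is infinite.

infinite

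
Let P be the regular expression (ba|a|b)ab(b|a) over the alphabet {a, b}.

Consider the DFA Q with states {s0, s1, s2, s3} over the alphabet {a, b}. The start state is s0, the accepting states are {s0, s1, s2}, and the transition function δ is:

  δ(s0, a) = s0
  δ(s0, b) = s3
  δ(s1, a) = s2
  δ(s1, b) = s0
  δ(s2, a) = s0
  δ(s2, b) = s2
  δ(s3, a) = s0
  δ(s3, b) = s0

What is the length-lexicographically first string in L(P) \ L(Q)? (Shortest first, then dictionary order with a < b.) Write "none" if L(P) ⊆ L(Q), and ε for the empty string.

Converting the expression P to a DFA (subset construction, then merging equivalent states) gives the minimal DFA with states {p0, p1, p2, p3, p4, p5, p6, p7}, start state p0, accepting states {p7} and transitions p0: a→p1, b→p2; p1: a→p3, b→p4; p2: a→p5, b→p4; p3: a→p4, b→p6; p4: a→p4, b→p4; p5: a→p3, b→p6; p6: a→p7, b→p7; p7: a→p4, b→p4.
Exploring the product automaton P × Q from the start pair (p0, s0), following both machines on each input symbol, reaches 9 state pairs: (p0, s0), (p1, s0), (p2, s3), (p3, s0), (p4, s3), (p5, s0), (p4, s0), (p6, s3), (p7, s0).
P accepts in {p7} and Q accepts in {s0, s1, s2}. The reachable pairs whose P-component is accepting are (p7, s0); in each of them the Q-component is accepting too, so the product for L(P) \ L(Q) (P-component accepting, Q-component rejecting) has no reachable accepting pair and the difference is empty.
So every string accepted by P is also accepted by Q: L(P) \ L(Q) = ∅ and there is no such string.

none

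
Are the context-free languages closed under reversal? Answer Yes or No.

Yes

Reversing the right-hand side of every production of a context-free grammar for L gives a context-free grammar for Lᴿ (induction on derivation length).
So the context-free languages are closed under reversal.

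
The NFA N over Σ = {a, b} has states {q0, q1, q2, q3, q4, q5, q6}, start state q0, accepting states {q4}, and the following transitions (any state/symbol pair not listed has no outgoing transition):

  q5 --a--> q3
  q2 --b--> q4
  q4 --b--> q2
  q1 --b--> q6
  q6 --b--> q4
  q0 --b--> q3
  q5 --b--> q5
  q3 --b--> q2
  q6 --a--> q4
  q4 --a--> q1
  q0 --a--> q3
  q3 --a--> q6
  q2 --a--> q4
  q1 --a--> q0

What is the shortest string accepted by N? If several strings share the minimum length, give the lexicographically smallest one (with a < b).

A breadth-first search from q0 reaches an accepting state first via the path q0 → q3 → q6 → q4 on input aaa.
No string of length < 3 is accepted (BFS exhausts all shorter strings without reaching an accepting state), and aaa is the lexicographically least accepting string of length 3.

aaa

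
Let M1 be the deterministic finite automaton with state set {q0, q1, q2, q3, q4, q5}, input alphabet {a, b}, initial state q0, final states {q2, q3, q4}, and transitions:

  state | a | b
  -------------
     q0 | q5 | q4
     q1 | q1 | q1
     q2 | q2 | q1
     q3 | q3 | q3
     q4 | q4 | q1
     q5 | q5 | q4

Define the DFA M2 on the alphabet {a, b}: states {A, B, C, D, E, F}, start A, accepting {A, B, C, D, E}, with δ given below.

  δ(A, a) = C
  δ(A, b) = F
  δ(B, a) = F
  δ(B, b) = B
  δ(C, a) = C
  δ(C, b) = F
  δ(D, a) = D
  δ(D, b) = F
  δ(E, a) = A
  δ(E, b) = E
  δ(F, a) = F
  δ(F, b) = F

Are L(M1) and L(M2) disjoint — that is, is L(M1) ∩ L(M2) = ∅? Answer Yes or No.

Yes

Exploring the product automaton M1 × M2 from the start pair (q0, A), following both machines on each input symbol, reaches 4 state pairs: (q0, A), (q5, C), (q4, F), (q1, F).
M1 accepts in {q2, q3, q4} and M2 accepts in {A, B, C, D, E}; no reachable pair has both components accepting, so no string drives both machines to acceptance simultaneously and L(M1) ∩ L(M2) = ∅.
So no string is accepted by both, and the intersection is empty.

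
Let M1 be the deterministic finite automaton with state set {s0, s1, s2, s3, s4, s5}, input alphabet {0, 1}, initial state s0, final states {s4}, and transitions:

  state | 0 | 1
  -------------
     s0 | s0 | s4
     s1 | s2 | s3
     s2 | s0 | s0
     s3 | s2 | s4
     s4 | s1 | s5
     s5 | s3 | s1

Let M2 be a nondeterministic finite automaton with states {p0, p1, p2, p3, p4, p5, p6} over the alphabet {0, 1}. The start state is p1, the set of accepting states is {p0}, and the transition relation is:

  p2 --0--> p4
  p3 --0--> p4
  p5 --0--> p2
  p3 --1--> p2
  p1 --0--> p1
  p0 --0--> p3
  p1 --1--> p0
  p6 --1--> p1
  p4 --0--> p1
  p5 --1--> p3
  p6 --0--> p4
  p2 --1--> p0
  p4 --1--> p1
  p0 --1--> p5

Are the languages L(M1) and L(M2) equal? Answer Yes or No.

Exploring the product automaton M1 × M2 from the start pair (s0, p1), following both machines on each input symbol, reaches 6 state pairs: (s0, p1), (s4, p0), (s1, p3), (s5, p5), (s2, p4), (s3, p2).
M1 accepts in {s4} and M2 accepts in {p0}. In every reachable pair the two components are either both accepting — (s4, p0) — or both non-accepting, so no string is accepted by exactly one of the machines: L(M1) \ L(M2) and L(M2) \ L(M1) are both empty.
Hence every string is accepted by M1 iff it is accepted by M2, and the two languages coincide.

Yes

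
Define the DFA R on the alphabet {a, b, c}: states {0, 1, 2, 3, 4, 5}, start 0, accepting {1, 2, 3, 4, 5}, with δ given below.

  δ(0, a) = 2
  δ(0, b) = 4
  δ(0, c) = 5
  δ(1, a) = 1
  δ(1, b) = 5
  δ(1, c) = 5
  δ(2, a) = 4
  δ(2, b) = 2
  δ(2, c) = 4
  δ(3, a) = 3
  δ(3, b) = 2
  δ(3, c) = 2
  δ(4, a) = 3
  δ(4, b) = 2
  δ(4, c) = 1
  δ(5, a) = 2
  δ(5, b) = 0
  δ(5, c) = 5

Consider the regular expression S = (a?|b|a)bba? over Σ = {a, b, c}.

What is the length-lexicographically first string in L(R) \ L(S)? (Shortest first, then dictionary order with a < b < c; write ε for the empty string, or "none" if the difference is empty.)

The string a is accepted by R but not by S.
No shorter string lies in the difference, and a is the lexicographically first length-1 string in L(R) \ L(S).

a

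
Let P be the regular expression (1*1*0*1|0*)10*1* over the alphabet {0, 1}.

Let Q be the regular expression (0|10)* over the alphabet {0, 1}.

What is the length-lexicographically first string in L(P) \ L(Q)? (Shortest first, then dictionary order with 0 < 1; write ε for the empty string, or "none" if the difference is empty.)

1

The string 1 is accepted by P but not by Q.
No shorter string lies in the difference, and 1 is the lexicographically first length-1 string in L(P) \ L(Q).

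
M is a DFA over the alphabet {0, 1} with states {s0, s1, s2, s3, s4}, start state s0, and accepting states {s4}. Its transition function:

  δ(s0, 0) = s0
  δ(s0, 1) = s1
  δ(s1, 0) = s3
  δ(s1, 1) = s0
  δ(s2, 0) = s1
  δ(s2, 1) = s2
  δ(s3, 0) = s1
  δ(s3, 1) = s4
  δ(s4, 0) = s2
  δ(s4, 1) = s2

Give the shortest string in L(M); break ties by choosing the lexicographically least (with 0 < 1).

101

A breadth-first search from s0 reaches an accepting state first via the path s0 → s1 → s3 → s4 on input 101.
No string of length < 3 is accepted (BFS exhausts all shorter strings without reaching an accepting state), and 101 is the lexicographically least accepting string of length 3.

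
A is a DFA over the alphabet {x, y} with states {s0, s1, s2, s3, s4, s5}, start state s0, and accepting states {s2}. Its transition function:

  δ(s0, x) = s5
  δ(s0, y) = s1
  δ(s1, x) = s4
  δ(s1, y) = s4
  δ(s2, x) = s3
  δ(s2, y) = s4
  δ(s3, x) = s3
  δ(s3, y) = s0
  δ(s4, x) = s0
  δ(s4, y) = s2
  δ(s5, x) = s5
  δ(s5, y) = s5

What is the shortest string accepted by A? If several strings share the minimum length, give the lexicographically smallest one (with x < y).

A breadth-first search from s0 reaches an accepting state first via the path s0 → s1 → s4 → s2 on input yxy.
No string of length < 3 is accepted (BFS exhausts all shorter strings without reaching an accepting state), and yxy is the lexicographically least accepting string of length 3.

yxy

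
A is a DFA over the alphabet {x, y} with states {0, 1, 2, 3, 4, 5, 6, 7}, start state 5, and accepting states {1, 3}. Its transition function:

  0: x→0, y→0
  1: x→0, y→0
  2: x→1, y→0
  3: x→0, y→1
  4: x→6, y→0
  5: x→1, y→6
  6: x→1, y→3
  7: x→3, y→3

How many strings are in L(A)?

4

The useful subgraph on states {1, 3, 5, 6} is acyclic, so L(A) is finite; the longest accepting path visits 4 useful states, giving maximum string length 3.
Counting accepting paths from 5 by length: 1 of length 1, 2 of length 2, 1 of length 3. Total 4.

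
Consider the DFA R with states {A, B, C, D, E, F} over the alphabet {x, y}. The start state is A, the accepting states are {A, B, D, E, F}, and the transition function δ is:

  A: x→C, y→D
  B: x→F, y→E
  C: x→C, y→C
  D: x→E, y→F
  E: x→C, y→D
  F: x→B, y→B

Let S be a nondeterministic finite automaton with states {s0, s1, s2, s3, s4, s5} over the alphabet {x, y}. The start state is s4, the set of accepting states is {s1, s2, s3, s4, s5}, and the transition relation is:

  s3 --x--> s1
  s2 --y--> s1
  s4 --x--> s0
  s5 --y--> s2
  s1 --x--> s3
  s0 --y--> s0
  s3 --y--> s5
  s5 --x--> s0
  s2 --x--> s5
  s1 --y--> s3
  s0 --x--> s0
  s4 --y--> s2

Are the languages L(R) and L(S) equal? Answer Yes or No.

Yes

Exploring the product automaton R × S from the start pair (A, s4), following both machines on each input symbol, reaches 6 state pairs: (A, s4), (C, s0), (D, s2), (E, s5), (F, s1), (B, s3).
R accepts in {A, B, D, E, F} and S accepts in {s1, s2, s3, s4, s5}. In every reachable pair the two components are either both accepting — (A, s4), (D, s2), (E, s5), (F, s1), (B, s3) — or both non-accepting, so no string is accepted by exactly one of the machines: L(R) \ L(S) and L(S) \ L(R) are both empty.
Hence every string is accepted by R iff it is accepted by S, and the two languages coincide.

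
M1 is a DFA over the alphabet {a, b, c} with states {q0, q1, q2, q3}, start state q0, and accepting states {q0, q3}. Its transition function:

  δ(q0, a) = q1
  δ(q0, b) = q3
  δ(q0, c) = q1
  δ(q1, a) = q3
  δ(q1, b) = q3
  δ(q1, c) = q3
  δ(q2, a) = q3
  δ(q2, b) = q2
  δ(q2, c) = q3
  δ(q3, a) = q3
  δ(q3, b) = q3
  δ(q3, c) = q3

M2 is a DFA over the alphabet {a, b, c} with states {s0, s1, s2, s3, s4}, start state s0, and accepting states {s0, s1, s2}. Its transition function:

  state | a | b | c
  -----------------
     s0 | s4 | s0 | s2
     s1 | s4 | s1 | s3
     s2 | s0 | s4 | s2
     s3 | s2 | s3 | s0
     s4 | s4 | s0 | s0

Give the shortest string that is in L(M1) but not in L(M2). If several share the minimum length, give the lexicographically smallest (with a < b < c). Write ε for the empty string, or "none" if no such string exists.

aa

The string aa is accepted by M1 but not by M2.
No shorter string lies in the difference, and aa is the lexicographically first length-2 string in L(M1) \ L(M2).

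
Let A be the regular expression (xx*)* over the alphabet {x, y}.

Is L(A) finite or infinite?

The expression contains a Kleene star applied to a subexpression that matches at least one nonempty string, so it matches strings of unbounded length.
Hence L(A) is infinite.

infinite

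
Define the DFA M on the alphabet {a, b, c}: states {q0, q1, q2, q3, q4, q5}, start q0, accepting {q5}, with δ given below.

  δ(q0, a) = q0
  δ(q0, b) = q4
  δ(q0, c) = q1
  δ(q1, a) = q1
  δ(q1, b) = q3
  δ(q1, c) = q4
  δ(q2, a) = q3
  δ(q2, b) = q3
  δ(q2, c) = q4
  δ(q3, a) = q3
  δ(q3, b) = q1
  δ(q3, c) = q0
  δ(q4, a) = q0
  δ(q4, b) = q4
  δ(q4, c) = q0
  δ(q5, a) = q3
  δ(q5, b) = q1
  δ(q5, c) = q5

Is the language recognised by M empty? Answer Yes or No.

The states reachable from the start state are {q0, q1, q3, q4}.
None of the accepting states {q5} is reachable, so no string is accepted and L(M) = ∅.

Yes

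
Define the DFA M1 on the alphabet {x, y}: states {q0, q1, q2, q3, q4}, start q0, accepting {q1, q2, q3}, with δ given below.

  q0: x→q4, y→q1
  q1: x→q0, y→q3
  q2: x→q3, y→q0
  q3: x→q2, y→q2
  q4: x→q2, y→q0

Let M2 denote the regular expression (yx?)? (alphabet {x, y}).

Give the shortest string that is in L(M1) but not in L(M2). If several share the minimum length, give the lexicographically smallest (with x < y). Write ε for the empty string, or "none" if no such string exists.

xx

The string xx is accepted by M1 but not by M2.
No shorter string lies in the difference, and xx is the lexicographically first length-2 string in L(M1) \ L(M2).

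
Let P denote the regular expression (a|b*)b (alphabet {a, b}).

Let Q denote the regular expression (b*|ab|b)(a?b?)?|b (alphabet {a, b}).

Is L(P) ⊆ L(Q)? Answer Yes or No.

Yes

Converting the expression P to a DFA (subset construction, then merging equivalent states) gives the minimal DFA with states {p0, p1, p2, p3, p4}, start state p0, accepting states {p2, p4} and transitions p0: a→p1, b→p2; p1: a→p3, b→p4; p2: a→p3, b→p2; p3: a→p3, b→p3; p4: a→p3, b→p3.
Converting the expression Q to a DFA (subset construction, then merging equivalent states) gives the minimal DFA with states {q0, q1, q2, q3, q4, q5, q6}, start state q0, accepting states {q0, q1, q2, q4, q5, q6} and transitions q0: a→q1, b→q2; q1: a→q3, b→q4; q2: a→q5, b→q2; q3: a→q3, b→q3; q4: a→q5, b→q6; q5: a→q3, b→q6; q6: a→q3, b→q3.
Exploring the product automaton P × Q from the start pair (p0, q0), following both machines on each input symbol, reaches 7 state pairs: (p0, q0), (p1, q1), (p2, q2), (p3, q3), (p4, q4), (p3, q5), (p3, q6).
P accepts in {p2, p4} and Q accepts in {q0, q1, q2, q4, q5, q6}. The reachable pairs whose P-component is accepting are (p2, q2), (p4, q4); in each of them the Q-component is accepting too, so the product for L(P) \ L(Q) (P-component accepting, Q-component rejecting) has no reachable accepting pair and the difference is empty.
Hence every string in L(P) is also in L(Q).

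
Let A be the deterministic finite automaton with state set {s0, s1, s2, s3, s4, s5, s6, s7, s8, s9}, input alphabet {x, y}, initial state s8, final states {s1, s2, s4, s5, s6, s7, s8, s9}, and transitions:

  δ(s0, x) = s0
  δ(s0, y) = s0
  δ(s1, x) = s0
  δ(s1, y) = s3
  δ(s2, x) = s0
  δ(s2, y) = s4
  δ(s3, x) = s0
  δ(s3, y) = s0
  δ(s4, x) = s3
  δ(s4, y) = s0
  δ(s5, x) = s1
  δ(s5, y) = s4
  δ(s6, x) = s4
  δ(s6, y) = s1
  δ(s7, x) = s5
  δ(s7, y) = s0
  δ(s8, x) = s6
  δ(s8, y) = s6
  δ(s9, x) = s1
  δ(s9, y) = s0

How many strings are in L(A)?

The useful subgraph on states {s1, s4, s6, s8} is acyclic, so L(A) is finite; the longest accepting path visits 3 useful states, giving maximum string length 2.
Counting accepting paths from s8 by length: 1 of length 0, 2 of length 1, 4 of length 2. Total 7.

7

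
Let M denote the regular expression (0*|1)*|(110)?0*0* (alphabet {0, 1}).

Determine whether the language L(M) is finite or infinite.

The expression contains a Kleene star applied to a subexpression that matches at least one nonempty string, so it matches strings of unbounded length.
Hence L(M) is infinite.

infinite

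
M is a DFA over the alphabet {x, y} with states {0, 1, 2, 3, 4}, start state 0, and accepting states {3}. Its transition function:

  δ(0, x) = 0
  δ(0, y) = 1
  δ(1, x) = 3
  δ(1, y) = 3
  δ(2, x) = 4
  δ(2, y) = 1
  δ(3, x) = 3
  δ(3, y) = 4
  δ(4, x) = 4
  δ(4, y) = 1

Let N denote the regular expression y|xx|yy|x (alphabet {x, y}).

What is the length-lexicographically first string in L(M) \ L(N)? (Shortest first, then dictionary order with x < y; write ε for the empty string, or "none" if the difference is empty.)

yx

The string yx is accepted by M but not by N.
No shorter string lies in the difference, and yx is the lexicographically first length-2 string in L(M) \ L(N).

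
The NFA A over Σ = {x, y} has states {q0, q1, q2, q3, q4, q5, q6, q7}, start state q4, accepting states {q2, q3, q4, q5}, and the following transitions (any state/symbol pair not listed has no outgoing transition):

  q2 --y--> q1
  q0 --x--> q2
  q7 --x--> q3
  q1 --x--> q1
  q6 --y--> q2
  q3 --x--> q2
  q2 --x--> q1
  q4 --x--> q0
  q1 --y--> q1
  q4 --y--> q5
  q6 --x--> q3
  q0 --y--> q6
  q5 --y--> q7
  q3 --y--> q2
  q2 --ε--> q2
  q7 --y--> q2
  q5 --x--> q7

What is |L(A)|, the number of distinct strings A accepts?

15

The useful subgraph on states {q0, q2, q3, q4, q5, q6, q7} is acyclic, so L(A) is finite; the longest accepting path visits 5 useful states, giving maximum string length 4.
Counting accepting paths from q4 by length: 1 of length 0, 1 of length 1, 1 of length 2, 6 of length 3, 6 of length 4. Total 15.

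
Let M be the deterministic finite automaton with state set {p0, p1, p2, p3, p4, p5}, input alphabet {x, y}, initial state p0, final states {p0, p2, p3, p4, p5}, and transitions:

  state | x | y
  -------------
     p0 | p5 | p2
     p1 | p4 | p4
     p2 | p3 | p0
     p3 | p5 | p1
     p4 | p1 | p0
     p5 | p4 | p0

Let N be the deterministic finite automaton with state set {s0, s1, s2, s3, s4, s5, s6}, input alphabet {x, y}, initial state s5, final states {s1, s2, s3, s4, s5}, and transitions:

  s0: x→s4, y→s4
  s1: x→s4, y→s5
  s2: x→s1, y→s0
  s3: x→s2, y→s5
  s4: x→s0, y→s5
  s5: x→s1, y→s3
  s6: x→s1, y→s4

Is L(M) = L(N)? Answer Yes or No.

Yes

Exploring the product automaton M × N from the start pair (p0, s5), following both machines on each input symbol, reaches 6 state pairs: (p0, s5), (p5, s1), (p2, s3), (p4, s4), (p3, s2), (p1, s0).
M accepts in {p0, p2, p3, p4, p5} and N accepts in {s1, s2, s3, s4, s5}. In every reachable pair the two components are either both accepting — (p0, s5), (p5, s1), (p2, s3), (p4, s4), (p3, s2) — or both non-accepting, so no string is accepted by exactly one of the machines: L(M) \ L(N) and L(N) \ L(M) are both empty.
Hence every string is accepted by M iff it is accepted by N, and the two languages coincide.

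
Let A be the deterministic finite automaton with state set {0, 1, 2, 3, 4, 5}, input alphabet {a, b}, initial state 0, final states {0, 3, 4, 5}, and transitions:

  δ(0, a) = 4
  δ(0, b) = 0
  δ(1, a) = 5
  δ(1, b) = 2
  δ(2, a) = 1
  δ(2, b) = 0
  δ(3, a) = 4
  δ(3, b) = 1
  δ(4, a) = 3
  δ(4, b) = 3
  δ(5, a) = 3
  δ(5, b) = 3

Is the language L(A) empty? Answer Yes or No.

The empty string ε is accepted: the run 0 ends in the accepting state 0.
Since at least one string is accepted, L(A) is not empty.

No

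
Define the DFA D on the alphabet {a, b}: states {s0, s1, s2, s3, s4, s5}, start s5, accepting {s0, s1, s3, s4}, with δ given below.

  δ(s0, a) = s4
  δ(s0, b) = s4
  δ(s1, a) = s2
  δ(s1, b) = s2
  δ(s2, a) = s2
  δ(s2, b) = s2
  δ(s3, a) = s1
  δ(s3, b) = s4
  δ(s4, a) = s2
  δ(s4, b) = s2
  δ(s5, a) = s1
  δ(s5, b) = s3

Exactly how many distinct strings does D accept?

4

The useful subgraph on states {s1, s3, s4, s5} is acyclic, so L(D) is finite; the longest accepting path visits 3 useful states, giving maximum string length 2.
Counting accepting paths from s5 by length: 2 of length 1, 2 of length 2. Total 4.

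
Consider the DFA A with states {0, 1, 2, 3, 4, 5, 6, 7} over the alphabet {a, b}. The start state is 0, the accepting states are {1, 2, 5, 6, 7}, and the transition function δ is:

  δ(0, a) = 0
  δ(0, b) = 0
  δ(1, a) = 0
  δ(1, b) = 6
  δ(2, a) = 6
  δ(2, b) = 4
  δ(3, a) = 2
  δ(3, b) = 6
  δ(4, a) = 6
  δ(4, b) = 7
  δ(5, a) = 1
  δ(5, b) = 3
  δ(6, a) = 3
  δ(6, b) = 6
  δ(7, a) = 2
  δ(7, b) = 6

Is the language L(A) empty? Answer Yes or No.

Yes

The states reachable from the start state are {0}.
None of the accepting states {1, 2, 5, 6, 7} is reachable, so no string is accepted and L(A) = ∅.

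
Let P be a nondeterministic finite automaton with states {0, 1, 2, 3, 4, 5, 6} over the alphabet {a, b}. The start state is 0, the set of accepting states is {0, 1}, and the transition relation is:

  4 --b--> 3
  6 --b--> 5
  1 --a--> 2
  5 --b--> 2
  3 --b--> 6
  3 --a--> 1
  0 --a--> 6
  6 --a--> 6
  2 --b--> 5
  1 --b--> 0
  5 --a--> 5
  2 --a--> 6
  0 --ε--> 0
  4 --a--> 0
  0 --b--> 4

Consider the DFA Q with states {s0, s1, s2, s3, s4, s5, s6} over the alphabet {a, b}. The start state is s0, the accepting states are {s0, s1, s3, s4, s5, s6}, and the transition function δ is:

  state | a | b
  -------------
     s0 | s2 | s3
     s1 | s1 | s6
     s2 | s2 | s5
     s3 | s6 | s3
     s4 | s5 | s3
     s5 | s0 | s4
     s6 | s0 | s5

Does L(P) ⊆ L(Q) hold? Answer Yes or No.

Exploring the product automaton P × Q from the start pair (0, s0), following both machines on each input symbol, reaches 26 state pairs: (0, s0), (6, s2), (4, s3), (5, s5), (0, s6), (3, s3), (5, s0), (2, s4), (6, s0), (4, s5), (1, s6), (6, s3), (5, s2), (2, s3), (6, s5), (5, s3), (3, s4), (2, s0), (0, s5), (6, s6), (2, s5), (5, s4), (5, s6), (1, s5), (4, s4), (0, s4).
P accepts in {0, 1} and Q accepts in {s0, s1, s3, s4, s5, s6}. The reachable pairs whose P-component is accepting are (0, s0), (0, s6), (1, s6), (0, s5), (1, s5), (0, s4); in each of them the Q-component is accepting too, so the product for L(P) \ L(Q) (P-component accepting, Q-component rejecting) has no reachable accepting pair and the difference is empty.
Hence every string in L(P) is also in L(Q).

Yes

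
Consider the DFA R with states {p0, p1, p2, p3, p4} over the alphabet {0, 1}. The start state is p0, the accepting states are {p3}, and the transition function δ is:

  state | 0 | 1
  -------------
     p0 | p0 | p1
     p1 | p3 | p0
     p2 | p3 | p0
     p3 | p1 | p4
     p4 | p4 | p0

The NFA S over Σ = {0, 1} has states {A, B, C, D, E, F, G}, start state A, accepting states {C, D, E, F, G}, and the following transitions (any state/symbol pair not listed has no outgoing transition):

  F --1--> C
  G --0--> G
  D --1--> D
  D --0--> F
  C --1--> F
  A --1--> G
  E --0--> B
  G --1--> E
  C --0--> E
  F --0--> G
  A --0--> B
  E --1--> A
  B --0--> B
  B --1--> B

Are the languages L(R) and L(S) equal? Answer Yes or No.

The string 010 is accepted by R but rejected by S.
So L(R) ≠ L(S).

No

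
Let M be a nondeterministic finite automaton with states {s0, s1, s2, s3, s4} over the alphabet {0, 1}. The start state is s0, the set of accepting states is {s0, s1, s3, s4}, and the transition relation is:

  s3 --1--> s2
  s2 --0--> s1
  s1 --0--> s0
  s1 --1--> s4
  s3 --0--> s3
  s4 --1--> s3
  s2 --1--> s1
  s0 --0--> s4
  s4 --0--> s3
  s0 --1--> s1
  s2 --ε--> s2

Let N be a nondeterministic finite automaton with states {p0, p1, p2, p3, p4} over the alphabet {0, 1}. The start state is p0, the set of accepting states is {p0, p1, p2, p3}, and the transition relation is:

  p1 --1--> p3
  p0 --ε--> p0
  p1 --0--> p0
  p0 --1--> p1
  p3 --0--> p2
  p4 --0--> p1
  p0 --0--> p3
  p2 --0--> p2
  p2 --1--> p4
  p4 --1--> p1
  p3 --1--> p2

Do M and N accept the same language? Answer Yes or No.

Exploring the product automaton M × N from the start pair (s0, p0), following both machines on each input symbol, reaches 5 state pairs: (s0, p0), (s4, p3), (s1, p1), (s3, p2), (s2, p4).
M accepts in {s0, s1, s3, s4} and N accepts in {p0, p1, p2, p3}. In every reachable pair the two components are either both accepting — (s0, p0), (s4, p3), (s1, p1), (s3, p2) — or both non-accepting, so no string is accepted by exactly one of the machines: L(M) \ L(N) and L(N) \ L(M) are both empty.
Hence every string is accepted by M iff it is accepted by N, and the two languages coincide.

Yes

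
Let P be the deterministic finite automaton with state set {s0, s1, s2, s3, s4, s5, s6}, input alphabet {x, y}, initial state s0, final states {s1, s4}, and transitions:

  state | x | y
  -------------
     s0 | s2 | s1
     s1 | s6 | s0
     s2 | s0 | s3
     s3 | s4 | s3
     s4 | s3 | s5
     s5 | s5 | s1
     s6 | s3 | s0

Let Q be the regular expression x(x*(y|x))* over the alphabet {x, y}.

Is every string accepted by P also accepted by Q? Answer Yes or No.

The string y is in L(P) but not in L(Q).
So L(P) ⊄ L(Q).

No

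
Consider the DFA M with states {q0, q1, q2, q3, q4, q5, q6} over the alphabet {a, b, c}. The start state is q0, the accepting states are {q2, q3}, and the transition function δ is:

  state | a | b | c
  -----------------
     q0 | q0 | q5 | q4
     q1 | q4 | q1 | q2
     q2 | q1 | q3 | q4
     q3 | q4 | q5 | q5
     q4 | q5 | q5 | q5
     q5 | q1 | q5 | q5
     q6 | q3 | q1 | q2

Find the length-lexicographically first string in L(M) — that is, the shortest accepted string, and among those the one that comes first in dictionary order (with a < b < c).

A breadth-first search from q0 reaches an accepting state first via the path q0 → q5 → q1 → q2 on input bac.
No string of length < 3 is accepted (BFS exhausts all shorter strings without reaching an accepting state), and bac is the lexicographically least accepting string of length 3.

bac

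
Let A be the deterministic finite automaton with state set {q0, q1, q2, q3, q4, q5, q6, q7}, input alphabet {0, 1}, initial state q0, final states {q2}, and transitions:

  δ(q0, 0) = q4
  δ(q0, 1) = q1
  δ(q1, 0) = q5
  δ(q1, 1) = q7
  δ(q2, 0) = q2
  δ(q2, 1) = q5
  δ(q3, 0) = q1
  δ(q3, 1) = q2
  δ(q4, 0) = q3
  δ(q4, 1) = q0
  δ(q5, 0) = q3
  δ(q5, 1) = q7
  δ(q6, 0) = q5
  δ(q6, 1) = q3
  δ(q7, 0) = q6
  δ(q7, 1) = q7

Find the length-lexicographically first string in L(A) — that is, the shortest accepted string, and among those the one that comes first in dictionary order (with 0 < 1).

A breadth-first search from q0 reaches an accepting state first via the path q0 → q4 → q3 → q2 on input 001.
No string of length < 3 is accepted (BFS exhausts all shorter strings without reaching an accepting state), and 001 is the lexicographically least accepting string of length 3.

001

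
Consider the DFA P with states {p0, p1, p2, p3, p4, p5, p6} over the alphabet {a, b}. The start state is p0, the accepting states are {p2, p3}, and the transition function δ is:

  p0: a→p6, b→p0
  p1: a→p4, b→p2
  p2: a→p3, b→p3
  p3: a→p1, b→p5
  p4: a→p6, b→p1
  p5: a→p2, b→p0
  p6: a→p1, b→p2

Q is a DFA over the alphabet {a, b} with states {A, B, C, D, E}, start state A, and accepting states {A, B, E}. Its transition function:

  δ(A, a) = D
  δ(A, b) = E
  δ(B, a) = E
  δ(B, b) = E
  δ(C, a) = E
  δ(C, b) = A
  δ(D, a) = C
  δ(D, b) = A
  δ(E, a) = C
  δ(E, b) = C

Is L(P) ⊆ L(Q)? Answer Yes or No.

The string aba is in L(P) but not in L(Q).
So L(P) ⊄ L(Q).

No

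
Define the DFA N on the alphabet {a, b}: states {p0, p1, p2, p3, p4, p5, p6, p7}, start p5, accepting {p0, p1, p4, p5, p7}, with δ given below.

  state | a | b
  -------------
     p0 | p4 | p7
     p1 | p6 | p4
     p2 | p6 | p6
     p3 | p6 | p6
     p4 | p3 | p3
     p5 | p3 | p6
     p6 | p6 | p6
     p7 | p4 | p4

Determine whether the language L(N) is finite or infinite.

finite

The useful states (reachable from p5 and able to reach an accepting state) are {p5}.
Restricted to these states the transition graph has no cycle, so every accepting path has bounded length and L is finite.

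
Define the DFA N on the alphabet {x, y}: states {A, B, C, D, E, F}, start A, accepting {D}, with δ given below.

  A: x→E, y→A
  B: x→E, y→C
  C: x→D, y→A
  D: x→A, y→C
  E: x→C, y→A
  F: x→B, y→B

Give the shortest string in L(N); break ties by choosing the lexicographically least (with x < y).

A breadth-first search from A reaches an accepting state first via the path A → E → C → D on input xxx.
No string of length < 3 is accepted (BFS exhausts all shorter strings without reaching an accepting state), and xxx is the lexicographically least accepting string of length 3.

xxx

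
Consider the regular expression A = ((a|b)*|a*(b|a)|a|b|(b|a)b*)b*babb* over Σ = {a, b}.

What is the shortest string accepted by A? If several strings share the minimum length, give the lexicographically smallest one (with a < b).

bab

By inspection of the expression, no string of length less than 3 matches, and bab is the lexicographically first match of length 3.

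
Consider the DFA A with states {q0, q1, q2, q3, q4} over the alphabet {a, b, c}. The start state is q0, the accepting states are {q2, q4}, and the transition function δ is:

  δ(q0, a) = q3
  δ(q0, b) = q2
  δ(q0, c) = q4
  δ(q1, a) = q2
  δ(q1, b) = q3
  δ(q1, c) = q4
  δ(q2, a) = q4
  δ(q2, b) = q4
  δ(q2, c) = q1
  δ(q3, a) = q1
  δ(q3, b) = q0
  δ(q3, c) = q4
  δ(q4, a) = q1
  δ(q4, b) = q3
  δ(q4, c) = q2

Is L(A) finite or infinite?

State q2 is reachable from the start and can reach an accepting state, and it lies on the cycle q2 → q1 → q2.
Traversing that cycle any number of times yields accepted strings of unbounded length, so the language is infinite.

infinite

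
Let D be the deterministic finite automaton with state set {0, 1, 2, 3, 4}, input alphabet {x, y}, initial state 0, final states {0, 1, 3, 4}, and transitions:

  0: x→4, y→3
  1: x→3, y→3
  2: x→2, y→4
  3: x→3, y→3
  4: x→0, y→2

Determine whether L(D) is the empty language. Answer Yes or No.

The empty string ε is accepted: the run 0 ends in the accepting state 0.
Since at least one string is accepted, L(D) is not empty.

No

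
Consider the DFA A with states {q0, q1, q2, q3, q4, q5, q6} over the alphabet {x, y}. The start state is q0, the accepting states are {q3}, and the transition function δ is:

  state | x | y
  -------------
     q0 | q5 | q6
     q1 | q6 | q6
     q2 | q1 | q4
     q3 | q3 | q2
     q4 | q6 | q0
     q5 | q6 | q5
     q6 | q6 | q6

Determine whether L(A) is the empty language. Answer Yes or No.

The states reachable from the start state are {q0, q5, q6}.
None of the accepting states {q3} is reachable, so no string is accepted and L(A) = ∅.

Yes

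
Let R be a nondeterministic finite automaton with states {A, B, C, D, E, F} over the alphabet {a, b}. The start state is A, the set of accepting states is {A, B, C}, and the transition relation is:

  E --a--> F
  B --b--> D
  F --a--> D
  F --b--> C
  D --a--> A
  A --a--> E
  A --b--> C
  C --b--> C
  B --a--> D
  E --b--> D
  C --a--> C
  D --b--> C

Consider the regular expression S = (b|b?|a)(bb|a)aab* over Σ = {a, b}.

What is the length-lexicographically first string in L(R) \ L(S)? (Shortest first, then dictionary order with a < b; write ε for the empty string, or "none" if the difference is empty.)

ε

The empty string ε is accepted by R but not by S.
Since ε is the unique shortest string, it is the required witness.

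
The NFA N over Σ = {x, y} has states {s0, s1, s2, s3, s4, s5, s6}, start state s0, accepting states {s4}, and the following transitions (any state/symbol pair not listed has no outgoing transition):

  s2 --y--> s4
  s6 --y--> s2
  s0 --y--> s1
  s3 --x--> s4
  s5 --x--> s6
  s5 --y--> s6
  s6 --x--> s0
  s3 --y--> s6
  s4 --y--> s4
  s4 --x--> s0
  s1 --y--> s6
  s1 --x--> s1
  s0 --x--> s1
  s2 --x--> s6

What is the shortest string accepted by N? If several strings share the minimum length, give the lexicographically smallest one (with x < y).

xyyy

A breadth-first search from s0 reaches an accepting state first via the path s0 → s1 → s6 → s2 → s4 on input xyyy.
No string of length < 4 is accepted (BFS exhausts all shorter strings without reaching an accepting state), and xyyy is the lexicographically least accepting string of length 4.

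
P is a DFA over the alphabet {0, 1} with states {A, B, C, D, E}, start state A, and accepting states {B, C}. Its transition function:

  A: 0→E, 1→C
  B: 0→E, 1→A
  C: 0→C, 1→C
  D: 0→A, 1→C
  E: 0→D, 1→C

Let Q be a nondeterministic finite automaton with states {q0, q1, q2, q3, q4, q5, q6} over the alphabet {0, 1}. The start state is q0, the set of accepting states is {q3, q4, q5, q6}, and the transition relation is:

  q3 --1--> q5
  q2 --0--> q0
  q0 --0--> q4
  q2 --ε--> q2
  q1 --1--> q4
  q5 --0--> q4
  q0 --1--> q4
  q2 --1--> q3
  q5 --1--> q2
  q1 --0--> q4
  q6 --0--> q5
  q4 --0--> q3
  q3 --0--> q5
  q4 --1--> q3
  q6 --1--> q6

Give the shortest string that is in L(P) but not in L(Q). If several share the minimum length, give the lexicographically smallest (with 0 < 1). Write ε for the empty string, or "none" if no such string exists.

The string 0001 is accepted by P but not by Q.
No shorter string lies in the difference, and 0001 is the lexicographically first length-4 string in L(P) \ L(Q).

0001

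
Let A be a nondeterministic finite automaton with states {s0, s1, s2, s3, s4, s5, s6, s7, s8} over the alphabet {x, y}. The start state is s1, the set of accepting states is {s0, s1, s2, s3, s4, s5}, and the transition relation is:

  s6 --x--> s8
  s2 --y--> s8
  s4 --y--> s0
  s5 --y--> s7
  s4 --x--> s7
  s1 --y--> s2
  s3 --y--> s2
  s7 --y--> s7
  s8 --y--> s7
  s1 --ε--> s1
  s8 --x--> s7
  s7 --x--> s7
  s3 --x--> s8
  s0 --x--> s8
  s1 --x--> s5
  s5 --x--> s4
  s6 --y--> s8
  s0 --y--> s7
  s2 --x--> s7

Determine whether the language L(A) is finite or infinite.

finite

The useful states (reachable from s1 and able to reach an accepting state) are {s0, s1, s2, s4, s5}.
Restricted to these states the transition graph has no cycle, so every accepting path has bounded length and L is finite.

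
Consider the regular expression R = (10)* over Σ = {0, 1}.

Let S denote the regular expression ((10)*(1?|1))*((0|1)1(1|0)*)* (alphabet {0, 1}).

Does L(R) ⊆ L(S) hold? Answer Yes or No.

Converting the expression R to a DFA (subset construction, then merging equivalent states) gives the minimal DFA with states {r0, r1, r2}, start state r0, accepting states {r0} and transitions r0: 0→r1, 1→r2; r1: 0→r1, 1→r1; r2: 0→r0, 1→r1.
Converting the expression S to a DFA (subset construction, then merging equivalent states) gives the minimal DFA with states {s0, s1, s2, s3, s4, s5}, start state s0, accepting states {s0, s2, s4, s5} and transitions s0: 0→s1, 1→s2; s1: 0→s3, 1→s4; s2: 0→s5, 1→s4; s3: 0→s3, 1→s3; s4: 0→s4, 1→s4; s5: 0→s1, 1→s4.
Exploring the product automaton R × S from the start pair (r0, s0), following both machines on each input symbol, reaches 8 state pairs: (r0, s0), (r1, s1), (r2, s2), (r1, s3), (r1, s4), (r0, s5), (r2, s4), (r0, s4).
R accepts in {r0} and S accepts in {s0, s2, s4, s5}. The reachable pairs whose R-component is accepting are (r0, s0), (r0, s5), (r0, s4); in each of them the S-component is accepting too, so the product for L(R) \ L(S) (R-component accepting, S-component rejecting) has no reachable accepting pair and the difference is empty.
Hence every string in L(R) is also in L(S).

Yes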